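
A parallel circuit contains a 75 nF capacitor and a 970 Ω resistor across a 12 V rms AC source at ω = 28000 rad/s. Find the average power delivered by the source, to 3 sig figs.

148 mW

X_C = 1/(ωC) = 476 Ω
Parallel: admittances add. Y = 1/R + jωC
Y = (0.00103 + j0.00210) S
|Y| = 0.00234 S → |Z| = 1/|Y| = 427 Ω, ∠Z = −∠Y = -63.9°
I = V/|Z| = 28.1 mA
P = VI cos φ = 12 × 0.0281 × cos(-63.9°) = 148 mW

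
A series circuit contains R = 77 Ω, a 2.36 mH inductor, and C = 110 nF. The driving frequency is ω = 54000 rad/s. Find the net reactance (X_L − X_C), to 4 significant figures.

-40.91 Ω

X_L = ωL = 127.4 Ω
X_C = 1/(ωC) = 168.4 Ω
X = 127.4 − 168.4 = -40.91 Ω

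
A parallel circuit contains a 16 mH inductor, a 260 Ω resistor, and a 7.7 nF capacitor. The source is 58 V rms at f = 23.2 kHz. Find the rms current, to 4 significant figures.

ω = 2πf = 145800 rad/s
X_L = ωL = 2332 Ω
X_C = 1/(ωC) = 890.9 Ω
Parallel: admittances add. Y = 1/R + 1/(jωL) + jωC
Y = (0.003846 + j0.0006937) S
|Y| = 0.003908 S → |Z| = 1/|Y| = 255.9 Ω, ∠Z = −∠Y = -10.22°
I = V/|Z| = 58/255.9 = 226.7 mA

226.7 mA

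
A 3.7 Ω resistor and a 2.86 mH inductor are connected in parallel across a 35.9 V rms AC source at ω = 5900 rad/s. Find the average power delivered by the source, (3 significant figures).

348 W

X_L = ωL = 16.9 Ω
Parallel: admittances add. Y = 1/R + 1/(jωL)
Y = (0.270 − j0.0593) S
|Y| = 0.277 S → |Z| = 1/|Y| = 3.61 Ω, ∠Z = −∠Y = 12.4°
I = V/|Z| = 9.93 A
P = VI cos φ = 35.9 × 9.93 × cos(12.4°) = 348 W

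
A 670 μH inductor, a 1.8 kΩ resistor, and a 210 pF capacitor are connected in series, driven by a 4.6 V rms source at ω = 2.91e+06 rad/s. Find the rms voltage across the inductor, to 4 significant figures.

X_L = ωL = 1950 Ω
X_C = 1/(ωC) = 1636 Ω
Net reactance X = X_L − X_C = 313.3 Ω
Z = 1800 + j313.3 Ω
|Z| = √(1800² + 313.3²) = 1827 Ω
I = V/|Z| = 2.518 mA
V_L = I·|Z_L| = 0.002518 × 1950 = 4.909 V

4.909 V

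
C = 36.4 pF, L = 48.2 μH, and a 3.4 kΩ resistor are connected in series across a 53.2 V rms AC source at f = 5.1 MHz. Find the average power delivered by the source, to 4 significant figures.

799.8 mW

ω = 2πf = 3.204e+07 rad/s
X_L = ωL = 1545 Ω
X_C = 1/(ωC) = 857.3 Ω
Net reactance X = X_L − X_C = 687.2 Ω
Z = 3400 + j687.2 Ω
|Z| = √(3400² + 687.2²) = 3469 Ω
∠Z = arctan(687.2/3400) = 11.43°
I = V/|Z| = 15.34 mA
P = VI cos φ = 53.2 × 0.01534 × cos(11.43°) = 799.8 mW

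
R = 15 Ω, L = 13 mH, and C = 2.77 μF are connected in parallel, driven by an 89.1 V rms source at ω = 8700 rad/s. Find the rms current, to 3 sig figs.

6.09 A

X_L = ωL = 113 Ω
X_C = 1/(ωC) = 41.5 Ω
Parallel: admittances add. Y = 1/R + 1/(jωL) + jωC
Y = (0.0667 + j0.0153) S
|Y| = 0.0684 S → |Z| = 1/|Y| = 14.6 Ω, ∠Z = −∠Y = -12.9°
I = V/|Z| = 89.1/14.6 = 6.09 A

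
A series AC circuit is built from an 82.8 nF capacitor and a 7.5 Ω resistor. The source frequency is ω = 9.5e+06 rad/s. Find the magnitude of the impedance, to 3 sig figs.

7.61 Ω

X_C = 1/(ωC) = 1.27 Ω
Z = 7.50 − j1.27 Ω
|Z| = √(7.50² + 1.27²) = 7.61 Ω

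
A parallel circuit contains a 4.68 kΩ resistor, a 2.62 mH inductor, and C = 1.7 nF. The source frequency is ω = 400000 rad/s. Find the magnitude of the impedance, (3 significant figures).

X_L = ωL = 1050 Ω
X_C = 1/(ωC) = 1470 Ω
Parallel: admittances add. Y = 1/R + 1/(jωL) + jωC
Y = (0.000214 − j0.000274) S
|Y| = 0.000348 S → |Z| = 1/|Y| = 2880 Ω, ∠Z = −∠Y = 52.1°

2880 Ω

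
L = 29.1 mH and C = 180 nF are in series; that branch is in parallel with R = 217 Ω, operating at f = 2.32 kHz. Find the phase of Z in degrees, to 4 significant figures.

ω = 2πf = 14580 rad/s
X_L = ωL = 424.2 Ω
X_C = 1/(ωC) = 381.1 Ω
Branch 1: Z₁ = R = 217.0 Ω
Branch 2 (series LC): Z₂ = j(X_L − X_C) = j43.07 Ω
Parallel: Z = Z₁Z₂/(Z₁+Z₂), |Z| = 42.25 Ω, ∠Z = 78.77°

78.77°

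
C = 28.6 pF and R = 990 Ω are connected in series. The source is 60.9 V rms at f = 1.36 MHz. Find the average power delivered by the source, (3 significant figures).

ω = 2πf = 8.545e+06 rad/s
X_C = 1/(ωC) = 4090 Ω
Z = 990 − j4090 Ω
|Z| = √(990² + 4090²) = 4210 Ω
∠Z = arctan(-4090/990) = -76.4°
I = V/|Z| = 14.5 mA
P = VI cos φ = 60.9 × 0.0145 × cos(-76.4°) = 207 mW

207 mW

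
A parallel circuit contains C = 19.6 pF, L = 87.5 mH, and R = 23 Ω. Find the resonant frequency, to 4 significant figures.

121.5 kHz

ω₀ = 1/√(LC) = 1/√(0.0875 × 1.96e-11) = 763600 rad/s
f₀ = ω₀/(2π) = 121.5 kHz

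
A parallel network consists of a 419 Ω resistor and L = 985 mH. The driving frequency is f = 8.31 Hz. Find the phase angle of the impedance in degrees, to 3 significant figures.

ω = 2πf = 52.21 rad/s
X_L = ωL = 51.4 Ω
Parallel: admittances add. Y = 1/R + 1/(jωL)
Y = (0.00239 − j0.0194) S
|Y| = 0.0196 S → |Z| = 1/|Y| = 51.0 Ω, ∠Z = −∠Y = 83.0°

83.0°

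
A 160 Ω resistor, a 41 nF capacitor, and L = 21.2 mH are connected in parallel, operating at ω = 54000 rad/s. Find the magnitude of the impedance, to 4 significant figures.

X_L = ωL = 1145 Ω
X_C = 1/(ωC) = 451.7 Ω
Parallel: admittances add. Y = 1/R + 1/(jωL) + jωC
Y = (0.006250 + j0.001340) S
|Y| = 0.006392 S → |Z| = 1/|Y| = 156.4 Ω, ∠Z = −∠Y = -12.11°

156.4 Ω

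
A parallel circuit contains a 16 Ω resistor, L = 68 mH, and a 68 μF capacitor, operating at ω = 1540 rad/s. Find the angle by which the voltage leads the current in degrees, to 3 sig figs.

-56.7°

X_L = ωL = 105 Ω
X_C = 1/(ωC) = 9.55 Ω
Parallel: admittances add. Y = 1/R + 1/(jωL) + jωC
Y = (0.0625 + j0.0952) S
|Y| = 0.114 S → |Z| = 1/|Y| = 8.78 Ω, ∠Z = −∠Y = -56.7°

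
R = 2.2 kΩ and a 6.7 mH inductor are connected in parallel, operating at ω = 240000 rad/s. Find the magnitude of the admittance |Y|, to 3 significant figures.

770 μS

X_L = ωL = 1610 Ω
Parallel: admittances add. Y = 1/R + 1/(jωL)
Y = (0.000455 − j0.000622) S
|Y| = 0.000770 S → |Z| = 1/|Y| = 1300 Ω, ∠Z = −∠Y = 53.8°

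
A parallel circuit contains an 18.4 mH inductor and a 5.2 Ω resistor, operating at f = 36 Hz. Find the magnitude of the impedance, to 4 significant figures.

3.249 Ω

ω = 2πf = 226.2 rad/s
X_L = ωL = 4.162 Ω
Parallel: admittances add. Y = 1/R + 1/(jωL)
Y = (0.1923 − j0.2403) S
|Y| = 0.3078 S → |Z| = 1/|Y| = 3.249 Ω, ∠Z = −∠Y = 51.33°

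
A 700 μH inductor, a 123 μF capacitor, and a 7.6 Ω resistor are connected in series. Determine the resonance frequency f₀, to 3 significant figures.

ω₀ = 1/√(LC) = 1/√(0.0007 × 0.000123) = 3408 rad/s
f₀ = ω₀/(2π) = 542 Hz

542 Hz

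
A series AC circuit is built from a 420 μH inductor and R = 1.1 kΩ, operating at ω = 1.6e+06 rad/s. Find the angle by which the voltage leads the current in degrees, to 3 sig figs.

31.4°

X_L = ωL = 672 Ω
Z = 1100 + j672 Ω
|Z| = √(1100² + 672²) = 1290 Ω
∠Z = arctan(672/1100) = 31.4°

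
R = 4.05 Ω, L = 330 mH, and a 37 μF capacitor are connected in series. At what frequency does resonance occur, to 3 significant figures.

ω₀ = 1/√(LC) = 1/√(0.33 × 3.7e-05) = 286.2 rad/s
f₀ = ω₀/(2π) = 45.5 Hz

45.5 Hz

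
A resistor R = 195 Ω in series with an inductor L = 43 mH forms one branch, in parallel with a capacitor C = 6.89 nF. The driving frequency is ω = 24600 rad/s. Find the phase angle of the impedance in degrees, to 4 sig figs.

X_L = ωL = 1058 Ω
X_C = 1/(ωC) = 5900 Ω
Branch 1 (R+jX_L): Z₁ = 195.0 + j1058 Ω, |Z₁| = 1076 Ω
Branch 2 (−jX_C): Z₂ = −j5900 Ω
Parallel: Z = Z₁Z₂/(Z₁+Z₂), |Z| = 1310 Ω, ∠Z = 77.25°

77.25°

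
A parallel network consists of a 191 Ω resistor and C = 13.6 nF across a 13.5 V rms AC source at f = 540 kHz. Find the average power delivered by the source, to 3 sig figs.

954 mW

ω = 2πf = 3.393e+06 rad/s
X_C = 1/(ωC) = 21.7 Ω
Parallel: admittances add. Y = 1/R + jωC
Y = (0.00524 + j0.0461) S
|Y| = 0.0464 S → |Z| = 1/|Y| = 21.5 Ω, ∠Z = −∠Y = -83.5°
I = V/|Z| = 627 mA
P = VI cos φ = 13.5 × 0.627 × cos(-83.5°) = 954 mW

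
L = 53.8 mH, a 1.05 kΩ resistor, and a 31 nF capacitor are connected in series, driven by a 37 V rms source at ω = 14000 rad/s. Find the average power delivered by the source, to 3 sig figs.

410 mW

X_L = ωL = 753 Ω
X_C = 1/(ωC) = 2300 Ω
Net reactance X = X_L − X_C = -1550 Ω
Z = 1050 − j1550 Ω
|Z| = √(1050² + 1550²) = 1870 Ω
∠Z = arctan(-1550/1050) = -55.9°
I = V/|Z| = 19.8 mA
P = VI cos φ = 37 × 0.0198 × cos(-55.9°) = 410 mW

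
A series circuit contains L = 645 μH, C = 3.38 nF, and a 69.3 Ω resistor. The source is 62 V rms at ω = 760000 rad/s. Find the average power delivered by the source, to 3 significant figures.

17.8 W

X_L = ωL = 490 Ω
X_C = 1/(ωC) = 389 Ω
Net reactance X = X_L − X_C = 101 Ω
Z = 69.3 + j101 Ω
|Z| = √(69.3² + 101²) = 122 Ω
∠Z = arctan(101/69.3) = 55.5°
I = V/|Z| = 506 mA
P = VI cos φ = 62 × 0.506 × cos(55.5°) = 17.8 W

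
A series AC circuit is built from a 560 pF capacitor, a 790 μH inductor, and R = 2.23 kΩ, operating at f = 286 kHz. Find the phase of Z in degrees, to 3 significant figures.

10.8°

ω = 2πf = 1.797e+06 rad/s
X_L = ωL = 1420 Ω
X_C = 1/(ωC) = 994 Ω
Net reactance X = X_L − X_C = 426 Ω
Z = 2230 + j426 Ω
|Z| = √(2230² + 426²) = 2270 Ω
∠Z = arctan(426/2230) = 10.8°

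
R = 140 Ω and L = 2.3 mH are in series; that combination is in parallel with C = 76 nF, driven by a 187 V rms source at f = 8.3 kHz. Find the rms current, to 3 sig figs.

775 mA

ω = 2πf = 52150 rad/s
X_L = ωL = 120 Ω
X_C = 1/(ωC) = 252 Ω
Branch 1 (R+jX_L): Z₁ = 140 + j120 Ω, |Z₁| = 184 Ω
Branch 2 (−jX_C): Z₂ = −j252 Ω
Parallel: Z = Z₁Z₂/(Z₁+Z₂), |Z| = 241 Ω, ∠Z = -6.02°
I = V/|Z| = 187/241 = 775 mA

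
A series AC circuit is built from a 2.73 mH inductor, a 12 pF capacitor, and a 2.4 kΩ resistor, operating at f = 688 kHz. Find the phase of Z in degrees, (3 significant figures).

ω = 2πf = 4.323e+06 rad/s
X_L = ωL = 11800 Ω
X_C = 1/(ωC) = 19300 Ω
Net reactance X = X_L − X_C = -7480 Ω
Z = 2400 − j7480 Ω
|Z| = √(2400² + 7480²) = 7850 Ω
∠Z = arctan(-7480/2400) = -72.2°

-72.2°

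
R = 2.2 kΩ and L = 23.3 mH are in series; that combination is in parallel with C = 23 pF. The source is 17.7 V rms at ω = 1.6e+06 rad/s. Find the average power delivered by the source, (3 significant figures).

494 μW

X_L = ωL = 37300 Ω
X_C = 1/(ωC) = 27200 Ω
Branch 1 (R+jX_L): Z₁ = 2200 + j37300 Ω, |Z₁| = 37300 Ω
Branch 2 (−jX_C): Z₂ = −j27200 Ω
Parallel: Z = Z₁Z₂/(Z₁+Z₂), |Z| = 98100 Ω, ∠Z = -81.1°
I = V/|Z| = 180 μA
P = VI cos φ = 17.7 × 0.000180 × cos(-81.1°) = 494 μW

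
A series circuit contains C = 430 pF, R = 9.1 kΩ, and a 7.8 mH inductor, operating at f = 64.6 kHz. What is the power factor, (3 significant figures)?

0.963

ω = 2πf = 405900 rad/s
X_L = ωL = 3170 Ω
X_C = 1/(ωC) = 5730 Ω
Net reactance X = X_L − X_C = -2560 Ω
Z = 9100 − j2560 Ω
|Z| = √(9100² + 2560²) = 9450 Ω
∠Z = arctan(-2560/9100) = -15.7°
cos φ = cos(-15.7°) = 0.963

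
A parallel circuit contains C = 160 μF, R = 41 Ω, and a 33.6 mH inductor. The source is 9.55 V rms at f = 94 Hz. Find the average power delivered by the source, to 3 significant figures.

2.22 W

ω = 2πf = 590.6 rad/s
X_L = ωL = 19.8 Ω
X_C = 1/(ωC) = 10.6 Ω
Parallel: admittances add. Y = 1/R + 1/(jωL) + jωC
Y = (0.0244 + j0.0441) S
|Y| = 0.0504 S → |Z| = 1/|Y| = 19.8 Ω, ∠Z = −∠Y = -61.1°
I = V/|Z| = 481 mA
P = VI cos φ = 9.55 × 0.481 × cos(-61.1°) = 2.22 W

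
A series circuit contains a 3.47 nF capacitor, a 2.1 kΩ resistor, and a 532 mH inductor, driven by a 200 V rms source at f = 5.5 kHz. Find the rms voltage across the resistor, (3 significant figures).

ω = 2πf = 34560 rad/s
X_L = ωL = 18400 Ω
X_C = 1/(ωC) = 8340 Ω
Net reactance X = X_L − X_C = 10000 Ω
Z = 2100 + j10000 Ω
|Z| = √(2100² + 10000²) = 10300 Ω
I = V/|Z| = 19.5 mA
V_R = I·|Z_R| = 0.0195 × 2100 = 40.9 V

40.9 V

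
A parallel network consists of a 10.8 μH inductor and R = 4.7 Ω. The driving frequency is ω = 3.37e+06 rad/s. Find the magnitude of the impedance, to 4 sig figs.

4.661 Ω

X_L = ωL = 36.40 Ω
Parallel: admittances add. Y = 1/R + 1/(jωL)
Y = (0.2128 − j0.02748) S
|Y| = 0.2145 S → |Z| = 1/|Y| = 4.661 Ω, ∠Z = −∠Y = 7.358°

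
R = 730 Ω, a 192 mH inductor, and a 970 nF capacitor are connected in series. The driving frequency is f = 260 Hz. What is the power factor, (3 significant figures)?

ω = 2πf = 1634 rad/s
X_L = ωL = 314 Ω
X_C = 1/(ωC) = 631 Ω
Net reactance X = X_L − X_C = -317 Ω
Z = 730 − j317 Ω
|Z| = √(730² + 317²) = 796 Ω
∠Z = arctan(-317/730) = -23.5°
cos φ = cos(-23.5°) = 0.917

0.917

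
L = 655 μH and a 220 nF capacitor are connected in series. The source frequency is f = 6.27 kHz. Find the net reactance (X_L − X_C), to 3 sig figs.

ω = 2πf = 39400 rad/s
X_L = ωL = 25.8 Ω
X_C = 1/(ωC) = 115 Ω
X = 25.8 − 115 = -89.6 Ω

-89.6 Ω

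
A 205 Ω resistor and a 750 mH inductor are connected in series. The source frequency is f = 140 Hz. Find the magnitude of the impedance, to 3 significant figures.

ω = 2πf = 879.6 rad/s
X_L = ωL = 660 Ω
Z = 205 + j660 Ω
|Z| = √(205² + 660²) = 691 Ω

691 Ω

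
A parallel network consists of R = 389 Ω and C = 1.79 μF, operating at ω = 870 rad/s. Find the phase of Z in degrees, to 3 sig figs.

-31.2°

X_C = 1/(ωC) = 642 Ω
Parallel: admittances add. Y = 1/R + jωC
Y = (0.00257 + j0.00156) S
|Y| = 0.00301 S → |Z| = 1/|Y| = 333 Ω, ∠Z = −∠Y = -31.2°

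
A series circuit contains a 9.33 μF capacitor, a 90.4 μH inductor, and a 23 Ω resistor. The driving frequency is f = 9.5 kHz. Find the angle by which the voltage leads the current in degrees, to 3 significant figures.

8.90°

ω = 2πf = 59690 rad/s
X_L = ωL = 5.40 Ω
X_C = 1/(ωC) = 1.80 Ω
Net reactance X = X_L − X_C = 3.60 Ω
Z = 23.0 + j3.60 Ω
|Z| = √(23.0² + 3.60²) = 23.3 Ω
∠Z = arctan(3.60/23.0) = 8.90°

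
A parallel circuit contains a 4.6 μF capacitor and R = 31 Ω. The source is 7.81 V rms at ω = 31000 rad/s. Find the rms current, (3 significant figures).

1.14 A

X_C = 1/(ωC) = 7.01 Ω
Parallel: admittances add. Y = 1/R + jωC
Y = (0.0323 + j0.143) S
|Y| = 0.146 S → |Z| = 1/|Y| = 6.84 Ω, ∠Z = −∠Y = -77.3°
I = V/|Z| = 7.81/6.84 = 1.14 A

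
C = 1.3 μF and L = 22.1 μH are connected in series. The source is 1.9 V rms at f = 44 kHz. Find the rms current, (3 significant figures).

ω = 2πf = 276500 rad/s
X_L = ωL = 6.11 Ω
X_C = 1/(ωC) = 2.78 Ω
Net reactance X = X_L − X_C = 3.33 Ω
Z = j3.33 Ω
|Z| = √(0² + 3.33²) = 3.33 Ω
I = V/|Z| = 1.9/3.33 = 571 mA

571 mA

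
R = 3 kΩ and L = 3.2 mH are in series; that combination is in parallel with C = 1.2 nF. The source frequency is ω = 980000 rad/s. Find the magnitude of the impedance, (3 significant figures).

978 Ω

X_L = ωL = 3140 Ω
X_C = 1/(ωC) = 850 Ω
Branch 1 (R+jX_L): Z₁ = 3000 + j3140 Ω, |Z₁| = 4340 Ω
Branch 2 (−jX_C): Z₂ = −j850 Ω
Parallel: Z = Z₁Z₂/(Z₁+Z₂), |Z| = 978 Ω, ∠Z = -81.0°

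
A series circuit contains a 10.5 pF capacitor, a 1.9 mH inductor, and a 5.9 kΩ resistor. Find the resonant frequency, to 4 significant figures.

1.127 MHz

ω₀ = 1/√(LC) = 1/√(0.0019 × 1.05e-11) = 7.08e+06 rad/s
f₀ = ω₀/(2π) = 1.127 MHz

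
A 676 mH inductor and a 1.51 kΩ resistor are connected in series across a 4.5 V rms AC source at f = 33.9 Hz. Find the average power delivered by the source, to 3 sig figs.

13.3 mW

ω = 2πf = 213.0 rad/s
X_L = ωL = 144 Ω
Z = 1510 + j144 Ω
|Z| = √(1510² + 144²) = 1520 Ω
∠Z = arctan(144/1510) = 5.45°
I = V/|Z| = 2.97 mA
P = VI cos φ = 4.5 × 0.00297 × cos(5.45°) = 13.3 mW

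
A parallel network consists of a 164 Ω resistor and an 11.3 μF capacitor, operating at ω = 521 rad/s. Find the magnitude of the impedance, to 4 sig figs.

118.0 Ω

X_C = 1/(ωC) = 169.9 Ω
Parallel: admittances add. Y = 1/R + jωC
Y = (0.006098 + j0.005887) S
|Y| = 0.008476 S → |Z| = 1/|Y| = 118.0 Ω, ∠Z = −∠Y = -43.99°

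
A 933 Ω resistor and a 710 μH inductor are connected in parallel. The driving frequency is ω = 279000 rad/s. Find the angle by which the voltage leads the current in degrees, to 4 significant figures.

78.01°

X_L = ωL = 198.1 Ω
Parallel: admittances add. Y = 1/R + 1/(jωL)
Y = (0.001072 − j0.005048) S
|Y| = 0.005161 S → |Z| = 1/|Y| = 193.8 Ω, ∠Z = −∠Y = 78.01°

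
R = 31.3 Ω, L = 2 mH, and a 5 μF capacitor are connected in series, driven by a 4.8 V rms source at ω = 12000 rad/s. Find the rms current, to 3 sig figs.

X_L = ωL = 24.0 Ω
X_C = 1/(ωC) = 16.7 Ω
Net reactance X = X_L − X_C = 7.33 Ω
Z = 31.3 + j7.33 Ω
|Z| = √(31.3² + 7.33²) = 32.1 Ω
I = V/|Z| = 4.8/32.1 = 149 mA

149 mA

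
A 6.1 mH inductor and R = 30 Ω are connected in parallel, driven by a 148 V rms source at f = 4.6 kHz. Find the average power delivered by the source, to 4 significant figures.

730.1 W

ω = 2πf = 28900 rad/s
X_L = ωL = 176.3 Ω
Parallel: admittances add. Y = 1/R + 1/(jωL)
Y = (0.03333 − j0.005672) S
|Y| = 0.03381 S → |Z| = 1/|Y| = 29.57 Ω, ∠Z = −∠Y = 9.657°
I = V/|Z| = 5.004 A
P = VI cos φ = 148 × 5.004 × cos(9.657°) = 730.1 W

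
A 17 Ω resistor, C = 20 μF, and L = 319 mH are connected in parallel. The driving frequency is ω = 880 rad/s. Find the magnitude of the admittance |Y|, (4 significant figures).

X_L = ωL = 280.7 Ω
X_C = 1/(ωC) = 56.82 Ω
Parallel: admittances add. Y = 1/R + 1/(jωL) + jωC
Y = (0.05882 + j0.01404) S
|Y| = 0.06048 S → |Z| = 1/|Y| = 16.54 Ω, ∠Z = −∠Y = -13.42°

60.48 mS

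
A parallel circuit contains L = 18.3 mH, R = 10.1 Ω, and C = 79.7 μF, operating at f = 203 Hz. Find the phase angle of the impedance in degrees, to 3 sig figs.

ω = 2πf = 1275 rad/s
X_L = ωL = 23.3 Ω
X_C = 1/(ωC) = 9.84 Ω
Parallel: admittances add. Y = 1/R + 1/(jωL) + jωC
Y = (0.0990 + j0.0588) S
|Y| = 0.115 S → |Z| = 1/|Y| = 8.68 Ω, ∠Z = −∠Y = -30.7°

-30.7°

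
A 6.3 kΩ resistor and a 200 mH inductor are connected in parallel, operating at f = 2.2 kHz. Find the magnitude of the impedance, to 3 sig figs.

ω = 2πf = 13820 rad/s
X_L = ωL = 2760 Ω
Parallel: admittances add. Y = 1/R + 1/(jωL)
Y = (0.000159 − j0.000362) S
|Y| = 0.000395 S → |Z| = 1/|Y| = 2530 Ω, ∠Z = −∠Y = 66.3°

2530 Ω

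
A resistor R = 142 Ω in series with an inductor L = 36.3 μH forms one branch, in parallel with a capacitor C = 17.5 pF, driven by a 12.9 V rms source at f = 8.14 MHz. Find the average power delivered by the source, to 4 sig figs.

6.816 mW

ω = 2πf = 5.115e+07 rad/s
X_L = ωL = 1857 Ω
X_C = 1/(ωC) = 1117 Ω
Branch 1 (R+jX_L): Z₁ = 142.0 + j1857 Ω, |Z₁| = 1862 Ω
Branch 2 (−jX_C): Z₂ = −j1117 Ω
Parallel: Z = Z₁Z₂/(Z₁+Z₂), |Z| = 2763 Ω, ∠Z = -83.50°
I = V/|Z| = 4.668 mA
P = VI cos φ = 12.9 × 0.004668 × cos(-83.50°) = 6.816 mW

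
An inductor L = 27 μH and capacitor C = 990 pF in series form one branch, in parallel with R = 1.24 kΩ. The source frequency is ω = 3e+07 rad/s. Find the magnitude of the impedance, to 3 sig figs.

658 Ω

X_L = ωL = 810 Ω
X_C = 1/(ωC) = 33.7 Ω
Branch 1: Z₁ = R = 1240 Ω
Branch 2 (series LC): Z₂ = j(X_L − X_C) = j776 Ω
Parallel: Z = Z₁Z₂/(Z₁+Z₂), |Z| = 658 Ω, ∠Z = 58.0°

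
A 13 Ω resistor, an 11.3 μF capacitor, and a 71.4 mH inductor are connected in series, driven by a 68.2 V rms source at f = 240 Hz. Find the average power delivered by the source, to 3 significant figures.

ω = 2πf = 1508 rad/s
X_L = ωL = 108 Ω
X_C = 1/(ωC) = 58.7 Ω
Net reactance X = X_L − X_C = 49.0 Ω
Z = 13.0 + j49.0 Ω
|Z| = √(13.0² + 49.0²) = 50.7 Ω
∠Z = arctan(49.0/13.0) = 75.1°
I = V/|Z| = 1.35 A
P = VI cos φ = 68.2 × 1.35 × cos(75.1°) = 23.5 W

23.5 W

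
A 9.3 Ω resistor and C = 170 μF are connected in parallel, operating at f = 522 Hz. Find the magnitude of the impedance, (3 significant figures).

1.76 Ω

ω = 2πf = 3280 rad/s
X_C = 1/(ωC) = 1.79 Ω
Parallel: admittances add. Y = 1/R + jωC
Y = (0.108 + j0.558) S
|Y| = 0.568 S → |Z| = 1/|Y| = 1.76 Ω, ∠Z = −∠Y = -79.1°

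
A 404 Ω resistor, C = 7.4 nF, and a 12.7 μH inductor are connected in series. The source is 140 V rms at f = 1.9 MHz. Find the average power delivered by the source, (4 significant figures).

43.29 W

ω = 2πf = 1.194e+07 rad/s
X_L = ωL = 151.6 Ω
X_C = 1/(ωC) = 11.32 Ω
Net reactance X = X_L − X_C = 140.3 Ω
Z = 404.0 + j140.3 Ω
|Z| = √(404.0² + 140.3²) = 427.7 Ω
∠Z = arctan(140.3/404.0) = 19.15°
I = V/|Z| = 327.4 mA
P = VI cos φ = 140 × 0.3274 × cos(19.15°) = 43.29 W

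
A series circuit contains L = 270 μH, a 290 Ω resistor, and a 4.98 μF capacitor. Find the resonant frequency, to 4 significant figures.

4.340 kHz

ω₀ = 1/√(LC) = 1/√(0.00027 × 4.98e-06) = 27270 rad/s
f₀ = ω₀/(2π) = 4.340 kHz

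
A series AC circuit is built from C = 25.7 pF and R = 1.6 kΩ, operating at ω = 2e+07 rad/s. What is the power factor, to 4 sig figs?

0.6352

X_C = 1/(ωC) = 1946 Ω
Z = 1600 − j1946 Ω
|Z| = √(1600² + 1946²) = 2519 Ω
∠Z = arctan(-1946/1600) = -50.57°
cos φ = cos(-50.57°) = 0.6352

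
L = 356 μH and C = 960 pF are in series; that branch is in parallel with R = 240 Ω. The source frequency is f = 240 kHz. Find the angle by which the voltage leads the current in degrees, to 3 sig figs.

-57.3°

ω = 2πf = 1.508e+06 rad/s
X_L = ωL = 537 Ω
X_C = 1/(ωC) = 691 Ω
Branch 1: Z₁ = R = 240 Ω
Branch 2 (series LC): Z₂ = j(X_L − X_C) = −j154 Ω
Parallel: Z = Z₁Z₂/(Z₁+Z₂), |Z| = 130 Ω, ∠Z = -57.3°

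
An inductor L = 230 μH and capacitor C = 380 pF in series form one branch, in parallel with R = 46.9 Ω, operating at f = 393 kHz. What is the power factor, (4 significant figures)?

ω = 2πf = 2.469e+06 rad/s
X_L = ωL = 567.9 Ω
X_C = 1/(ωC) = 1066 Ω
Branch 1: Z₁ = R = 46.90 Ω
Branch 2 (series LC): Z₂ = j(X_L − X_C) = −j497.8 Ω
Parallel: Z = Z₁Z₂/(Z₁+Z₂), |Z| = 46.69 Ω, ∠Z = -5.382°
cos φ = cos(-5.382°) = 0.9956

0.9956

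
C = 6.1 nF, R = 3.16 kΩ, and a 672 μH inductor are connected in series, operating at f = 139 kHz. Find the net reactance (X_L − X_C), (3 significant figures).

ω = 2πf = 873400 rad/s
X_L = ωL = 587 Ω
X_C = 1/(ωC) = 188 Ω
X = 587 − 188 = 399 Ω

399 Ω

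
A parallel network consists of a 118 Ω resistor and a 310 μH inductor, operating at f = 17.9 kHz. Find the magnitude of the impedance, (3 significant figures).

ω = 2πf = 112500 rad/s
X_L = ωL = 34.9 Ω
Parallel: admittances add. Y = 1/R + 1/(jωL)
Y = (0.00847 − j0.0287) S
|Y| = 0.0299 S → |Z| = 1/|Y| = 33.4 Ω, ∠Z = −∠Y = 73.5°

33.4 Ω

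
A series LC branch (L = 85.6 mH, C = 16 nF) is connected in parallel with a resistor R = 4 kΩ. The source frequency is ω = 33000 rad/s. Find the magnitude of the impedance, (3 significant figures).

X_L = ωL = 2820 Ω
X_C = 1/(ωC) = 1890 Ω
Branch 1: Z₁ = R = 4000 Ω
Branch 2 (series LC): Z₂ = j(X_L − X_C) = j931 Ω
Parallel: Z = Z₁Z₂/(Z₁+Z₂), |Z| = 907 Ω, ∠Z = 76.9°

907 Ω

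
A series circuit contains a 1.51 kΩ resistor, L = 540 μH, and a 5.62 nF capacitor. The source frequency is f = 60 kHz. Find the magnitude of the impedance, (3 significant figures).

ω = 2πf = 377000 rad/s
X_L = ωL = 204 Ω
X_C = 1/(ωC) = 472 Ω
Net reactance X = X_L − X_C = -268 Ω
Z = 1510 − j268 Ω
|Z| = √(1510² + 268²) = 1530 Ω

1530 Ω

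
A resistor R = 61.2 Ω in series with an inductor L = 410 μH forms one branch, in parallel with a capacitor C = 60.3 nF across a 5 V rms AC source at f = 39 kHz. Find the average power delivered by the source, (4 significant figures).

110.6 mW

ω = 2πf = 245000 rad/s
X_L = ωL = 100.5 Ω
X_C = 1/(ωC) = 67.68 Ω
Branch 1 (R+jX_L): Z₁ = 61.20 + j100.5 Ω, |Z₁| = 117.6 Ω
Branch 2 (−jX_C): Z₂ = −j67.68 Ω
Parallel: Z = Z₁Z₂/(Z₁+Z₂), |Z| = 114.7 Ω, ∠Z = -59.53°
I = V/|Z| = 43.60 mA
P = VI cos φ = 5 × 0.04360 × cos(-59.53°) = 110.6 mW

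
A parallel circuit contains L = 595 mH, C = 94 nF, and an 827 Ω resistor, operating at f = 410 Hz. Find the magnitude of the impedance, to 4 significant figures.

ω = 2πf = 2576 rad/s
X_L = ωL = 1533 Ω
X_C = 1/(ωC) = 4130 Ω
Parallel: admittances add. Y = 1/R + 1/(jωL) + jωC
Y = (0.001209 − j0.0004103) S
|Y| = 0.001277 S → |Z| = 1/|Y| = 783.2 Ω, ∠Z = −∠Y = 18.74°

783.2 Ω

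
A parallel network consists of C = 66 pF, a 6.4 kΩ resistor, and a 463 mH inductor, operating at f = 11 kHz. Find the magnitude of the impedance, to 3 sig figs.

6310 Ω

ω = 2πf = 69120 rad/s
X_L = ωL = 32000 Ω
X_C = 1/(ωC) = 219000 Ω
Parallel: admittances add. Y = 1/R + 1/(jωL) + jωC
Y = (0.000156 − j2.67e-05) S
|Y| = 0.000159 S → |Z| = 1/|Y| = 6310 Ω, ∠Z = −∠Y = 9.69°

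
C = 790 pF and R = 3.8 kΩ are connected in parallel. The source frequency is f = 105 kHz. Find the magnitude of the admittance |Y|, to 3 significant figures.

584 μS

ω = 2πf = 659700 rad/s
X_C = 1/(ωC) = 1920 Ω
Parallel: admittances add. Y = 1/R + jωC
Y = (0.000263 + j0.000521) S
|Y| = 0.000584 S → |Z| = 1/|Y| = 1710 Ω, ∠Z = −∠Y = -63.2°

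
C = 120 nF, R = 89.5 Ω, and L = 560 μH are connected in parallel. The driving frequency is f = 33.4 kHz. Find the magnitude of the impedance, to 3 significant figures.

49.8 Ω

ω = 2πf = 209900 rad/s
X_L = ωL = 118 Ω
X_C = 1/(ωC) = 39.7 Ω
Parallel: admittances add. Y = 1/R + 1/(jωL) + jωC
Y = (0.0112 + j0.0167) S
|Y| = 0.0201 S → |Z| = 1/|Y| = 49.8 Ω, ∠Z = −∠Y = -56.2°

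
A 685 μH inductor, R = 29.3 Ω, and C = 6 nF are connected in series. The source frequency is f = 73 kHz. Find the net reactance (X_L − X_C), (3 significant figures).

ω = 2πf = 458700 rad/s
X_L = ωL = 314 Ω
X_C = 1/(ωC) = 363 Ω
X = 314 − 363 = -49.2 Ω

-49.2 Ω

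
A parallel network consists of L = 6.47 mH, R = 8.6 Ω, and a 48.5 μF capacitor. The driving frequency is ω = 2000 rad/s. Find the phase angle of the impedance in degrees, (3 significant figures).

X_L = ωL = 12.9 Ω
X_C = 1/(ωC) = 10.3 Ω
Parallel: admittances add. Y = 1/R + 1/(jωL) + jωC
Y = (0.116 + j0.0197) S
|Y| = 0.118 S → |Z| = 1/|Y| = 8.48 Ω, ∠Z = −∠Y = -9.63°

-9.63°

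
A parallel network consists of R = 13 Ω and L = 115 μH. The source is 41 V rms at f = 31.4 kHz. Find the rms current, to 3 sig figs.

ω = 2πf = 197300 rad/s
X_L = ωL = 22.7 Ω
Parallel: admittances add. Y = 1/R + 1/(jωL)
Y = (0.0769 − j0.0441) S
|Y| = 0.0887 S → |Z| = 1/|Y| = 11.3 Ω, ∠Z = −∠Y = 29.8°
I = V/|Z| = 41/11.3 = 3.63 A

3.63 A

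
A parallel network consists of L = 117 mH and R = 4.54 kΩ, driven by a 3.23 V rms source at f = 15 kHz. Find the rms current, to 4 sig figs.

ω = 2πf = 94250 rad/s
X_L = ωL = 11030 Ω
Parallel: admittances add. Y = 1/R + 1/(jωL)
Y = (0.0002203 − j9.069e-05) S
|Y| = 0.0002382 S → |Z| = 1/|Y| = 4198 Ω, ∠Z = −∠Y = 22.38°
I = V/|Z| = 3.23/4198 = 769.4 μA

769.4 μA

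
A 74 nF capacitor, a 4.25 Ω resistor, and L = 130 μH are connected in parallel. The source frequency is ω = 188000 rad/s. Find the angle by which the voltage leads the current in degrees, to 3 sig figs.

6.55°

X_L = ωL = 24.4 Ω
X_C = 1/(ωC) = 71.9 Ω
Parallel: admittances add. Y = 1/R + 1/(jωL) + jωC
Y = (0.235 − j0.0270) S
|Y| = 0.237 S → |Z| = 1/|Y| = 4.22 Ω, ∠Z = −∠Y = 6.55°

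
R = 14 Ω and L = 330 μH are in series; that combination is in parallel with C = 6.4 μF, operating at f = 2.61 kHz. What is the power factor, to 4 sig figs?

0.6090

ω = 2πf = 16400 rad/s
X_L = ωL = 5.412 Ω
X_C = 1/(ωC) = 9.528 Ω
Branch 1 (R+jX_L): Z₁ = 14.00 + j5.412 Ω, |Z₁| = 15.01 Ω
Branch 2 (−jX_C): Z₂ = −j9.528 Ω
Parallel: Z = Z₁Z₂/(Z₁+Z₂), |Z| = 9.800 Ω, ∠Z = -52.48°
cos φ = cos(-52.48°) = 0.6090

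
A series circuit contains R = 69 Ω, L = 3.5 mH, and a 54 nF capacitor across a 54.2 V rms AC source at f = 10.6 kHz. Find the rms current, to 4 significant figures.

658.2 mA

ω = 2πf = 66600 rad/s
X_L = ωL = 233.1 Ω
X_C = 1/(ωC) = 278.0 Ω
Net reactance X = X_L − X_C = -44.94 Ω
Z = 69.00 − j44.94 Ω
|Z| = √(69.00² + 44.94²) = 82.35 Ω
I = V/|Z| = 54.2/82.35 = 658.2 mA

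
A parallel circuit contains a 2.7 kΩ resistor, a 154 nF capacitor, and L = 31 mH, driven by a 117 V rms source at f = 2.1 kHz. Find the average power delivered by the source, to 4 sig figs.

ω = 2πf = 13190 rad/s
X_L = ωL = 409.0 Ω
X_C = 1/(ωC) = 492.1 Ω
Parallel: admittances add. Y = 1/R + 1/(jωL) + jωC
Y = (0.0003704 − j0.0004128) S
|Y| = 0.0005546 S → |Z| = 1/|Y| = 1803 Ω, ∠Z = −∠Y = 48.10°
I = V/|Z| = 64.89 mA
P = VI cos φ = 117 × 0.06489 × cos(48.10°) = 5.070 W

5.070 W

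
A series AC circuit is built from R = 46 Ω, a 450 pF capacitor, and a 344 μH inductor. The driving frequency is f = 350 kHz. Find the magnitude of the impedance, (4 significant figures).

ω = 2πf = 2.199e+06 rad/s
X_L = ωL = 756.5 Ω
X_C = 1/(ωC) = 1011 Ω
Net reactance X = X_L − X_C = -254.0 Ω
Z = 46.00 − j254.0 Ω
|Z| = √(46.00² + 254.0²) = 258.1 Ω

258.1 Ω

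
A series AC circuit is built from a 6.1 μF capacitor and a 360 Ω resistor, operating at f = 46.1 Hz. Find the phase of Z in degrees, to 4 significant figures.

ω = 2πf = 289.7 rad/s
X_C = 1/(ωC) = 566.0 Ω
Z = 360.0 − j566.0 Ω
|Z| = √(360.0² + 566.0²) = 670.8 Ω
∠Z = arctan(-566.0/360.0) = -57.54°

-57.54°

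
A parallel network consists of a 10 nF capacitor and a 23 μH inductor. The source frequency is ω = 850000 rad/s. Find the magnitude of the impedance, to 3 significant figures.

X_L = ωL = 19.6 Ω
X_C = 1/(ωC) = 118 Ω
Parallel: admittances add. Y = 1/(jωL) + jωC
Y = (0 − j0.0427) S
|Y| = 0.0427 S → |Z| = 1/|Y| = 23.4 Ω, ∠Z = −∠Y = 90.0°

23.4 Ω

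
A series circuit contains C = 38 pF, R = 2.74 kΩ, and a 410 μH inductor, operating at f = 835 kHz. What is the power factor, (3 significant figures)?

0.691

ω = 2πf = 5.246e+06 rad/s
X_L = ωL = 2150 Ω
X_C = 1/(ωC) = 5020 Ω
Net reactance X = X_L − X_C = -2860 Ω
Z = 2740 − j2860 Ω
|Z| = √(2740² + 2860²) = 3960 Ω
∠Z = arctan(-2860/2740) = -46.3°
cos φ = cos(-46.3°) = 0.691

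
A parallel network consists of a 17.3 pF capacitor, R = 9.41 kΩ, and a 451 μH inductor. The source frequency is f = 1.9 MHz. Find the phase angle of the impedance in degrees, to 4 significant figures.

-11.07°

ω = 2πf = 1.194e+07 rad/s
X_L = ωL = 5384 Ω
X_C = 1/(ωC) = 4842 Ω
Parallel: admittances add. Y = 1/R + 1/(jωL) + jωC
Y = (0.0001063 + j2.079e-05) S
|Y| = 0.0001083 S → |Z| = 1/|Y| = 9235 Ω, ∠Z = −∠Y = -11.07°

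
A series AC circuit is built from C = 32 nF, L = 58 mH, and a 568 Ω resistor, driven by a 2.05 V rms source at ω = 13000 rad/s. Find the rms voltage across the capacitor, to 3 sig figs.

2.82 V

X_L = ωL = 754 Ω
X_C = 1/(ωC) = 2400 Ω
Net reactance X = X_L − X_C = -1650 Ω
Z = 568 − j1650 Ω
|Z| = √(568² + 1650²) = 1740 Ω
I = V/|Z| = 1.17 mA
V_C = I·|Z_C| = 0.00117 × 2400 = 2.82 V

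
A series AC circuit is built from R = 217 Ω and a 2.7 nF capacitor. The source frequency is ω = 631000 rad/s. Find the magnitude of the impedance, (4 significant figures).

625.8 Ω

X_C = 1/(ωC) = 587.0 Ω
Z = 217.0 − j587.0 Ω
|Z| = √(217.0² + 587.0²) = 625.8 Ω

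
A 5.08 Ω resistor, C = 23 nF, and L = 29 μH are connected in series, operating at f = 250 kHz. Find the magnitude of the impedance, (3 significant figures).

18.6 Ω

ω = 2πf = 1.571e+06 rad/s
X_L = ωL = 45.6 Ω
X_C = 1/(ωC) = 27.7 Ω
Net reactance X = X_L − X_C = 17.9 Ω
Z = 5.08 + j17.9 Ω
|Z| = √(5.08² + 17.9²) = 18.6 Ω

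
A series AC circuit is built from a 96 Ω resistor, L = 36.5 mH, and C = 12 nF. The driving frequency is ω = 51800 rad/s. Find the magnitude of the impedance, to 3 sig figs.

298 Ω

X_L = ωL = 1890 Ω
X_C = 1/(ωC) = 1610 Ω
Net reactance X = X_L − X_C = 282 Ω
Z = 96.0 + j282 Ω
|Z| = √(96.0² + 282²) = 298 Ω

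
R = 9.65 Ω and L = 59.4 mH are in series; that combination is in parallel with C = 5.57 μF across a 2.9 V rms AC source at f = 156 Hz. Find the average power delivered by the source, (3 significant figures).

23.3 mW

ω = 2πf = 980.2 rad/s
X_L = ωL = 58.2 Ω
X_C = 1/(ωC) = 183 Ω
Branch 1 (R+jX_L): Z₁ = 9.65 + j58.2 Ω, |Z₁| = 59.0 Ω
Branch 2 (−jX_C): Z₂ = −j183 Ω
Parallel: Z = Z₁Z₂/(Z₁+Z₂), |Z| = 86.3 Ω, ∠Z = 76.2°
I = V/|Z| = 33.6 mA
P = VI cos φ = 2.9 × 0.0336 × cos(76.2°) = 23.3 mW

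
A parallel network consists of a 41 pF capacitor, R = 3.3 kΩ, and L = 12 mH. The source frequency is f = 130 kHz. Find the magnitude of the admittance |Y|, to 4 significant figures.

310.7 μS

ω = 2πf = 816800 rad/s
X_L = ωL = 9802 Ω
X_C = 1/(ωC) = 29860 Ω
Parallel: admittances add. Y = 1/R + 1/(jωL) + jωC
Y = (0.0003030 − j6.853e-05) S
|Y| = 0.0003107 S → |Z| = 1/|Y| = 3219 Ω, ∠Z = −∠Y = 12.74°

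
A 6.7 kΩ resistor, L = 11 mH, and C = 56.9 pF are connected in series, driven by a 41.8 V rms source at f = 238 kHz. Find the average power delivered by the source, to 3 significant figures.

ω = 2πf = 1.495e+06 rad/s
X_L = ωL = 16400 Ω
X_C = 1/(ωC) = 11800 Ω
Net reactance X = X_L − X_C = 4700 Ω
Z = 6700 + j4700 Ω
|Z| = √(6700² + 4700²) = 8180 Ω
∠Z = arctan(4700/6700) = 35.0°
I = V/|Z| = 5.11 mA
P = VI cos φ = 41.8 × 0.00511 × cos(35.0°) = 175 mW

175 mW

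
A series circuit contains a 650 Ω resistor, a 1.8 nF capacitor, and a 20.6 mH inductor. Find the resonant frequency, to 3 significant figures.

ω₀ = 1/√(LC) = 1/√(0.0206 × 1.8e-09) = 164200 rad/s
f₀ = ω₀/(2π) = 26.1 kHz

26.1 kHz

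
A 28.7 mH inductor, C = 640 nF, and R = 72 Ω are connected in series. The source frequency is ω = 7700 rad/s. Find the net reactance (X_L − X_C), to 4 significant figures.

18.07 Ω

X_L = ωL = 221.0 Ω
X_C = 1/(ωC) = 202.9 Ω
X = 221.0 − 202.9 = 18.07 Ω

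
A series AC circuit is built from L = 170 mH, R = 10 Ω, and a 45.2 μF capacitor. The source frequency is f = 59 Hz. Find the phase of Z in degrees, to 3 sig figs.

18.5°

ω = 2πf = 370.7 rad/s
X_L = ωL = 63.0 Ω
X_C = 1/(ωC) = 59.7 Ω
Net reactance X = X_L − X_C = 3.34 Ω
Z = 10.0 + j3.34 Ω
|Z| = √(10.0² + 3.34²) = 10.5 Ω
∠Z = arctan(3.34/10.0) = 18.5°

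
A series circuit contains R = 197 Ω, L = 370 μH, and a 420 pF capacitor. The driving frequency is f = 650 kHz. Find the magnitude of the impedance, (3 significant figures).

ω = 2πf = 4.084e+06 rad/s
X_L = ωL = 1510 Ω
X_C = 1/(ωC) = 583 Ω
Net reactance X = X_L − X_C = 928 Ω
Z = 197 + j928 Ω
|Z| = √(197² + 928²) = 949 Ω

949 Ω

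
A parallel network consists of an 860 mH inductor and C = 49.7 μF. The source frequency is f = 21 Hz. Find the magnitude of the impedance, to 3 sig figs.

ω = 2πf = 131.9 rad/s
X_L = ωL = 113 Ω
X_C = 1/(ωC) = 152 Ω
Parallel: admittances add. Y = 1/(jωL) + jωC
Y = (0 − j0.00225) S
|Y| = 0.00225 S → |Z| = 1/|Y| = 443 Ω, ∠Z = −∠Y = 90.0°

443 Ω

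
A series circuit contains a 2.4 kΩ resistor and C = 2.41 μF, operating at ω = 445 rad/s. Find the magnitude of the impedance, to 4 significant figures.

X_C = 1/(ωC) = 932.4 Ω
Z = 2400 − j932.4 Ω
|Z| = √(2400² + 932.4²) = 2575 Ω

2575 Ω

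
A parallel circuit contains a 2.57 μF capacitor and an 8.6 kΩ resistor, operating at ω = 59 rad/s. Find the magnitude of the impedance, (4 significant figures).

X_C = 1/(ωC) = 6595 Ω
Parallel: admittances add. Y = 1/R + jωC
Y = (0.0001163 + j0.0001516) S
|Y| = 0.0001911 S → |Z| = 1/|Y| = 5233 Ω, ∠Z = −∠Y = -52.52°

5233 Ω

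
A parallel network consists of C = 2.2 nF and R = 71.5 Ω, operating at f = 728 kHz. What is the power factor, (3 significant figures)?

ω = 2πf = 4.574e+06 rad/s
X_C = 1/(ωC) = 99.4 Ω
Parallel: admittances add. Y = 1/R + jωC
Y = (0.0140 + j0.0101) S
|Y| = 0.0172 S → |Z| = 1/|Y| = 58.0 Ω, ∠Z = −∠Y = -35.7°
cos φ = cos(-35.7°) = 0.812

0.812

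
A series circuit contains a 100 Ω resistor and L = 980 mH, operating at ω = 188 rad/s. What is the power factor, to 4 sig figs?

0.4770

X_L = ωL = 184.2 Ω
Z = 100.0 + j184.2 Ω
|Z| = √(100.0² + 184.2²) = 209.6 Ω
∠Z = arctan(184.2/100.0) = 61.51°
cos φ = cos(61.51°) = 0.4770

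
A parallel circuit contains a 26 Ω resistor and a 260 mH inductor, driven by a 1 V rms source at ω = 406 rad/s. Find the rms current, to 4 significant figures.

X_L = ωL = 105.6 Ω
Parallel: admittances add. Y = 1/R + 1/(jωL)
Y = (0.03846 − j0.009473) S
|Y| = 0.03961 S → |Z| = 1/|Y| = 25.25 Ω, ∠Z = −∠Y = 13.84°
I = V/|Z| = 1/25.25 = 39.61 mA

39.61 mA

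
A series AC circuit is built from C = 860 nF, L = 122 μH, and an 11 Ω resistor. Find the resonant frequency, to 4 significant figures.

ω₀ = 1/√(LC) = 1/√(0.000122 × 8.6e-07) = 97630 rad/s
f₀ = ω₀/(2π) = 15.54 kHz

15.54 kHz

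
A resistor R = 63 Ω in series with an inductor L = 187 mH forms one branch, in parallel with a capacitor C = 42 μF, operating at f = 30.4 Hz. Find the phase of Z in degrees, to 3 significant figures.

-5.76°

ω = 2πf = 191.0 rad/s
X_L = ωL = 35.7 Ω
X_C = 1/(ωC) = 125 Ω
Branch 1 (R+jX_L): Z₁ = 63.0 + j35.7 Ω, |Z₁| = 72.4 Ω
Branch 2 (−jX_C): Z₂ = −j125 Ω
Parallel: Z = Z₁Z₂/(Z₁+Z₂), |Z| = 82.8 Ω, ∠Z = -5.76°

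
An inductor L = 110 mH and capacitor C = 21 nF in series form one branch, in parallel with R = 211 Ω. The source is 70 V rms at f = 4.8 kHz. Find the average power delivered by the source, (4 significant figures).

23.22 W

ω = 2πf = 30160 rad/s
X_L = ωL = 3318 Ω
X_C = 1/(ωC) = 1579 Ω
Branch 1: Z₁ = R = 211.0 Ω
Branch 2 (series LC): Z₂ = j(X_L − X_C) = j1739 Ω
Parallel: Z = Z₁Z₂/(Z₁+Z₂), |Z| = 209.5 Ω, ∠Z = 6.920°
I = V/|Z| = 334.2 mA
P = VI cos φ = 70 × 0.3342 × cos(6.920°) = 23.22 W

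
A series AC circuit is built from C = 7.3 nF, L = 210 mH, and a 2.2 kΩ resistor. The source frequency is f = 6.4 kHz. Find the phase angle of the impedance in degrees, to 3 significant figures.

ω = 2πf = 40210 rad/s
X_L = ωL = 8440 Ω
X_C = 1/(ωC) = 3410 Ω
Net reactance X = X_L − X_C = 5040 Ω
Z = 2200 + j5040 Ω
|Z| = √(2200² + 5040²) = 5500 Ω
∠Z = arctan(5040/2200) = 66.4°

66.4°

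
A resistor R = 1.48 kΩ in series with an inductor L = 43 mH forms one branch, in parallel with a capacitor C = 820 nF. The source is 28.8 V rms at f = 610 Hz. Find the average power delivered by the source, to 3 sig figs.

554 mW

ω = 2πf = 3833 rad/s
X_L = ωL = 165 Ω
X_C = 1/(ωC) = 318 Ω
Branch 1 (R+jX_L): Z₁ = 1480 + j165 Ω, |Z₁| = 1490 Ω
Branch 2 (−jX_C): Z₂ = −j318 Ω
Parallel: Z = Z₁Z₂/(Z₁+Z₂), |Z| = 318 Ω, ∠Z = -77.7°
I = V/|Z| = 90.4 mA
P = VI cos φ = 28.8 × 0.0904 × cos(-77.7°) = 554 mW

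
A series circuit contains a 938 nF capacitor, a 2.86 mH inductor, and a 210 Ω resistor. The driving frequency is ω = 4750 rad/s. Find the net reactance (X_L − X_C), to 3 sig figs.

-211 Ω

X_L = ωL = 13.6 Ω
X_C = 1/(ωC) = 224 Ω
X = 13.6 − 224 = -211 Ω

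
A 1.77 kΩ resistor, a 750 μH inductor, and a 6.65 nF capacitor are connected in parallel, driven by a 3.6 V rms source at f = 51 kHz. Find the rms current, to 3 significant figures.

ω = 2πf = 320400 rad/s
X_L = ωL = 240 Ω
X_C = 1/(ωC) = 469 Ω
Parallel: admittances add. Y = 1/R + 1/(jωL) + jωC
Y = (0.000565 − j0.00203) S
|Y| = 0.00211 S → |Z| = 1/|Y| = 475 Ω, ∠Z = −∠Y = 74.4°
I = V/|Z| = 3.6/475 = 7.59 mA

7.59 mA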